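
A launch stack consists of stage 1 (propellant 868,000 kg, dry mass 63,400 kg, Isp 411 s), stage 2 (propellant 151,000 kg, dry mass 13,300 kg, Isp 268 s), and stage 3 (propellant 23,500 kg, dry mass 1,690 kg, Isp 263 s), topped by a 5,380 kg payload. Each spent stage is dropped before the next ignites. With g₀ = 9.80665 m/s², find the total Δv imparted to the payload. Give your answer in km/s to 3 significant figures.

Ignition mass of stage 1 = 868,000+63,400 + 151,000+13,300 + 23,500+1,690 + 5,380 = 1,126,270 kg.
Stage 1: m₀ = 1,126,270 kg, m_f = 1,126,270 − 868,000 = 258,270 kg; Δv = 411×9.80665×ln(4.361) = 4030.5×1.4727 ≈ 5936 m/s.
Stage 2: m₀ = 194,870 kg, m_f = 194,870 − 151,000 = 43,870 kg; Δv = 268×9.80665×ln(4.442) = 2628.2×1.4911 ≈ 3919 m/s.
Stage 3: m₀ = 30,570 kg, m_f = 30,570 − 23,500 = 7,070 kg; Δv = 263×9.80665×ln(4.324) = 2579.1×1.4642 ≈ 3776 m/s.
Total Δv = 5936 + 3919 + 3776 = 13631 m/s.

Δv ≈ 13.6 km/s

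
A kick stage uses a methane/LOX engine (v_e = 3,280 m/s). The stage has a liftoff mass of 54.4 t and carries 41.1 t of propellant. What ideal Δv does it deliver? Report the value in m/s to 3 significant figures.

m_f = m₀ − m_prop = 54.4 − 41.1 = 13.3 t.
Δv = v_e · ln(m₀/m_f) = 3280.0 × ln(4.09) = 3280.0 × 1.4086 ≈ 4620.2 m/s.

Δv ≈ 4620 m/s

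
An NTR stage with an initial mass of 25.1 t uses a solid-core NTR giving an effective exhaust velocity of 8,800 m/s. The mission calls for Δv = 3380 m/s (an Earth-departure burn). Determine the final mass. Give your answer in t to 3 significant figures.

From the ideal rocket equation, m₀/m_f = exp(Δv / v_e) = exp(3380 / 8800.0) = exp(0.3841) = 1.4683.
m_f = m₀ / 1.4683 = 25.1 / 1.4683 = 17.0946 t.

final mass ≈ 17.1 t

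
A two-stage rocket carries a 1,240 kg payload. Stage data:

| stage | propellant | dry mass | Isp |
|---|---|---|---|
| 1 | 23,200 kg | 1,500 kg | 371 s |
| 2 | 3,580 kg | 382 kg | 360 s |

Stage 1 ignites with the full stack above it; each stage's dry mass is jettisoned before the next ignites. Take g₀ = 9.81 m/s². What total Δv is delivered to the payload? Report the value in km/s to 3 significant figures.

Ignition mass of stage 1 = 23,200+1,500 + 3,580+382 + 1,240 = 29,902 kg.
Stage 1: m₀ = 29,902 kg, m_f = 29,902 − 23,200 = 6,702 kg; Δv = 371×9.81×ln(4.462) = 3639.5×1.4955 ≈ 5443 m/s.
Stage 2: m₀ = 5,202 kg, m_f = 5,202 − 3,580 = 1,622 kg; Δv = 360×9.81×ln(3.207) = 3531.6×1.1654 ≈ 4116 m/s.
Total Δv = 5443 + 4116 = 9559 m/s.

Δv ≈ 9.56 km/s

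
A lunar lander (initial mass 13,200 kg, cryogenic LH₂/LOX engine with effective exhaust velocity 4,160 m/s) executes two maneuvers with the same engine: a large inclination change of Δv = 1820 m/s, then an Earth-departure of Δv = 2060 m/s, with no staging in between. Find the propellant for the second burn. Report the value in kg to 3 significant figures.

After the first burn: m = 13200 × exp(−1820/4160.0) = 13200 × 0.64565 = 8,522.58 kg.
After the second burn: m = 8,522.58 × exp(−2060/4160.0) = 8,522.58 × 0.60945 = 5,194.09 kg.
Second-burn propellant = 8,522.58 − 5,194.09 = 3,328.49 kg.

propellant for the second burn ≈ 3330 kg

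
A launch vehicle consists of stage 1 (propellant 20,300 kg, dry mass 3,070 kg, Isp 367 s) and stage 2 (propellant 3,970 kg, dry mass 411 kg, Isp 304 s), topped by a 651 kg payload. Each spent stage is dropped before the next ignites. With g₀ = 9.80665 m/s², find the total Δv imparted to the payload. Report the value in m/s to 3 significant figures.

Δv ≈ 9150 m/s

Ignition mass of stage 1 = 20,300+3,070 + 3,970+411 + 651 = 28,402 kg.
Stage 1: m₀ = 28,402 kg, m_f = 28,402 − 20,300 = 8,102 kg; Δv = 367×9.80665×ln(3.506) = 3599.0×1.2543 ≈ 4514 m/s.
Stage 2: m₀ = 5,032 kg, m_f = 5,032 − 3,970 = 1,062 kg; Δv = 304×9.80665×ln(4.738) = 2981.2×1.5557 ≈ 4638 m/s.
Total Δv = 4514 + 4638 = 9152 m/s.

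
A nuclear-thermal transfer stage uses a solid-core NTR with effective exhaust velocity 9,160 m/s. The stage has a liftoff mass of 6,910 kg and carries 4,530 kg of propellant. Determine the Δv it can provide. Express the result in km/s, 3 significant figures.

m_f = m₀ − m_prop = 6,910 − 4,530 = 2,380 kg.
Δv = v_e · ln(m₀/m_f) = 9160.0 × ln(2.903) = 9160.0 × 1.0659 ≈ 9763.4 m/s.

Δv ≈ 9.76 km/s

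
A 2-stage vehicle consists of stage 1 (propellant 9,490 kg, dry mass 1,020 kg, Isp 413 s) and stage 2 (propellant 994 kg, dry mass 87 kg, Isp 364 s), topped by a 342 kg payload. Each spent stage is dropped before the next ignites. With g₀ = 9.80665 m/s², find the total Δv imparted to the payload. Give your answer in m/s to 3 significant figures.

Ignition mass of stage 1 = 9,490+1,020 + 994+87 + 342 = 11,933 kg.
Stage 1: m₀ = 11,933 kg, m_f = 11,933 − 9,490 = 2,443 kg; Δv = 413×9.80665×ln(4.885) = 4050.1×1.5861 ≈ 6424 m/s.
Stage 2: m₀ = 1,423 kg, m_f = 1,423 − 994 = 429 kg; Δv = 364×9.80665×ln(3.317) = 3569.6×1.1991 ≈ 4280 m/s.
Total Δv = 6424 + 4280 = 10704 m/s.

Δv ≈ 10700 m/s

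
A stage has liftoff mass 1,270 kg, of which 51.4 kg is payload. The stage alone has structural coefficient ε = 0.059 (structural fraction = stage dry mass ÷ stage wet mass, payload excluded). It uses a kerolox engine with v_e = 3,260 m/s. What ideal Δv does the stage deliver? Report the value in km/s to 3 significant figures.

Stage wet mass = m₀ − payload = 1,270 − 51.4 = 1,218.6 kg.
Stage dry mass = ε × stage wet mass = 0.059 × 1,218.6 = 71.8974 kg.
Burnout mass m_f = stage dry + payload = 71.8974 + 51.4 = 123.2974 kg.
Δv = v_e · ln(1,270/123.2974) = 3260.0 × ln(10.3) = 3260.0 × 2.3322 ≈ 7603 m/s.

Δv ≈ 7.60 km/s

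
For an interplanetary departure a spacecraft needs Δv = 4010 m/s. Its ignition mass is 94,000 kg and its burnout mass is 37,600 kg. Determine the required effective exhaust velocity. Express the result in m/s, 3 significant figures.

ln(m₀/m_f) = ln(94000/37600) = ln(2.5) = 0.9163.
By the Tsiolkovsky rocket equation, v_e = Δv / ln(m₀/m_f) = 4010 / 0.9163 = 4376.3 m/s.

v_e ≈ 4380 m/s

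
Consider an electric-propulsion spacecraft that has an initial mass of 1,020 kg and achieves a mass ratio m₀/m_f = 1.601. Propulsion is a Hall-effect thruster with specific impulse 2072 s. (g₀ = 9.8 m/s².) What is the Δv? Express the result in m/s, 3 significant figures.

v_e = Isp · g₀ = 2072 × 9.8 = 20305.6 m/s.
Δv = v_e · ln(1.601) = 20305.6 × 0.4706 ≈ 9556.4 m/s.

Δv ≈ 9560 m/s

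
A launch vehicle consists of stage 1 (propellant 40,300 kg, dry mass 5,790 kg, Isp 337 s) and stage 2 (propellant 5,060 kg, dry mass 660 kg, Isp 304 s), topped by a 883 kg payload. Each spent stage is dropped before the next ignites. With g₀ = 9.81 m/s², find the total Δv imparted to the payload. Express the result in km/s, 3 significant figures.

Ignition mass of stage 1 = 40,300+5,790 + 5,060+660 + 883 = 52,693 kg.
Stage 1: m₀ = 52,693 kg, m_f = 52,693 − 40,300 = 12,393 kg; Δv = 337×9.81×ln(4.252) = 3306.0×1.4474 ≈ 4785 m/s.
Stage 2: m₀ = 6,603 kg, m_f = 6,603 − 5,060 = 1,543 kg; Δv = 304×9.81×ln(4.279) = 2982.2×1.4538 ≈ 4336 m/s.
Total Δv = 4785 + 4336 = 9121 m/s.

Δv ≈ 9.12 km/s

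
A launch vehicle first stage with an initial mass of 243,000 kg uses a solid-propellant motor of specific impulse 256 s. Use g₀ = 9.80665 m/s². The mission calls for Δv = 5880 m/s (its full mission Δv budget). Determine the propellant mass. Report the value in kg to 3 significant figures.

v_e = Isp · g₀ = 256 × 9.80665 = 2510.5 m/s.
From the ideal rocket equation, m₀/m_f = exp(Δv / v_e) = exp(5880 / 2510.5) = exp(2.3422) = 10.4037.
m_f = 243,000 / 10.4037 = 23,357.1 kg, so propellant = m₀ − m_f = 243,000 − 23,357.1 = 219,642.9 kg.

propellant mass ≈ 220000 kg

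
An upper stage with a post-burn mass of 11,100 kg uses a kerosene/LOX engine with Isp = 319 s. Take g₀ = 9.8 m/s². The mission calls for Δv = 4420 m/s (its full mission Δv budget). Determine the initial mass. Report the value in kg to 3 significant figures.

v_e = Isp · g₀ = 319 × 9.8 = 3126.2 m/s.
Using Δv = v_e ln(m₀/m_f): m₀/m_f = exp(Δv / v_e) = exp(4420 / 3126.2) = exp(1.4139) = 4.1118.
m₀ = m_f × 4.1118 = 11,100 × 4.1118 = 45,641 kg.

initial mass ≈ 45600 kg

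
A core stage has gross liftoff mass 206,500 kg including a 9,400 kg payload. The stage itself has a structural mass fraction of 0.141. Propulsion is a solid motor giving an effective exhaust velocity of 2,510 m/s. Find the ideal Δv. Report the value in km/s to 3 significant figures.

Δv ≈ 4.30 km/s

Stage wet mass = m₀ − payload = 206,500 − 9,400 = 197,100 kg.
Stage dry mass = ε × stage wet mass = 0.141 × 197,100 = 27,791.1 kg.
Burnout mass m_f = stage dry + payload = 27,791.1 + 9,400 = 37,191.1 kg.
Using Δv = v_e ln(m₀/m_f): Δv = v_e · ln(206,500/37,191.1) = 2510.0 × ln(5.552) = 2510.0 × 1.7142 ≈ 4303 m/s.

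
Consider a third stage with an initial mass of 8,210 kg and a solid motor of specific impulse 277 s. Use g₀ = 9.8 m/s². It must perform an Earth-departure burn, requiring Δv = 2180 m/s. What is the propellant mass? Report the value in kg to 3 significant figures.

propellant mass ≈ 4530 kg

v_e = Isp · g₀ = 277 × 9.8 = 2714.6 m/s.
m₀/m_f = exp(Δv / v_e) = exp(2180 / 2714.6) = exp(0.8031) = 2.2324.
m_f = 8,210 / 2.2324 = 3,677.66 kg, so propellant = m₀ − m_f = 8,210 − 3,677.66 = 4,532.34 kg.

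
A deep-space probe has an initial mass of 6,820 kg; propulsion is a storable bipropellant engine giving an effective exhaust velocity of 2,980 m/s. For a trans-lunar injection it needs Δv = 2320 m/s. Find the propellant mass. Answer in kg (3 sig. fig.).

propellant mass ≈ 3690 kg

From the ideal rocket equation, m₀/m_f = exp(Δv / v_e) = exp(2320 / 2980.0) = exp(0.7785) = 2.1783.
m_f = 6,820 / 2.1783 = 3,130.88 kg, so propellant = m₀ − m_f = 6,820 − 3,130.88 = 3,689.12 kg.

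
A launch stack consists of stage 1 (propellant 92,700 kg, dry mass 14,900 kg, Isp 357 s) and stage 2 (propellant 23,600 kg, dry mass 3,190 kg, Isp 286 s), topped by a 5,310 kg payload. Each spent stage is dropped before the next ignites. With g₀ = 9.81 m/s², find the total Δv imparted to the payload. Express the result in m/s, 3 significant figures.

Δv ≈ 7540 m/s

Ignition mass of stage 1 = 92,700+14,900 + 23,600+3,190 + 5,310 = 139,700 kg.
Stage 1: m₀ = 139,700 kg, m_f = 139,700 − 92,700 = 47,000 kg; Δv = 357×9.81×ln(2.972) = 3502.2×1.0893 ≈ 3815 m/s.
Stage 2: m₀ = 32,100 kg, m_f = 32,100 − 23,600 = 8,500 kg; Δv = 286×9.81×ln(3.776) = 2805.7×1.3288 ≈ 3728 m/s.
Total Δv = 3815 + 3728 = 7543 m/s.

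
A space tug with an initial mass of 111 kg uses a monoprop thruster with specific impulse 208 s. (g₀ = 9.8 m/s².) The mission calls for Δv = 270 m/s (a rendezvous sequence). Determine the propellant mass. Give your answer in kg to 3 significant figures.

propellant mass ≈ 13.8 kg

v_e = Isp · g₀ = 208 × 9.8 = 2038.4 m/s.
m₀/m_f = exp(Δv / v_e) = exp(270 / 2038.4) = exp(0.1325) = 1.1416.
m_f = 111 / 1.1416 = 97.232 kg, so propellant = m₀ − m_f = 111 − 97.232 = 13.768 kg.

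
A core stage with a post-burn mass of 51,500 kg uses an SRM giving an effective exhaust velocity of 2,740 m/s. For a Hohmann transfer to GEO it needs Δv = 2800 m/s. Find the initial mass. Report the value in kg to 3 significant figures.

m₀/m_f = exp(Δv / v_e) = exp(2800 / 2740.0) = exp(1.0219) = 2.7785.
m₀ = m_f × 2.7785 = 51,500 × 2.7785 = 143,093 kg.

initial mass ≈ 143000 kg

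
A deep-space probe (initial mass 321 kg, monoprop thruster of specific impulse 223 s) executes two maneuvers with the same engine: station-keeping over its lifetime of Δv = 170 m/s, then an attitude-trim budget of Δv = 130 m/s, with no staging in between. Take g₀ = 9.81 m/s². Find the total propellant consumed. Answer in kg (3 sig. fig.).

v_e = Isp · g₀ = 223 × 9.81 = 2187.6 m/s.
After the first burn: m = 321 × exp(−170/2187.6) = 321 × 0.92523 = 296.999 kg.
After the second burn: m = 296.999 × exp(−130/2187.6) = 296.999 × 0.94231 = 279.865 kg.
Total propellant = m₀ − m_final = 321 − 279.865 = 41.135 kg.

total propellant consumed ≈ 41.1 kg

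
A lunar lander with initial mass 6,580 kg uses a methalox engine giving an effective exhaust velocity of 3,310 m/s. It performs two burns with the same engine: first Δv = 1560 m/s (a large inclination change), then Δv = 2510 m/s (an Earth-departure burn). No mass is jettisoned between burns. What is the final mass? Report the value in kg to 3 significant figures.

After the first burn: m = 6580 × exp(−1560/3310.0) = 6580 × 0.62419 = 4,107.17 kg.
After the second burn: m = 4,107.17 × exp(−2510/3310.0) = 4,107.17 × 0.46846 = 1,924.04 kg.

final mass ≈ 1920 kg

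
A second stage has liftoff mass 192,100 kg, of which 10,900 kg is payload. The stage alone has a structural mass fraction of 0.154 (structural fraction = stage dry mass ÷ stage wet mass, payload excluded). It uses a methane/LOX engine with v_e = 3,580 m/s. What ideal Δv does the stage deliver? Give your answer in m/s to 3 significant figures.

Stage wet mass = m₀ − payload = 192,100 − 10,900 = 181,200 kg.
Stage dry mass = ε × stage wet mass = 0.154 × 181,200 = 27,904.8 kg.
Burnout mass m_f = stage dry + payload = 27,904.8 + 10,900 = 38,804.8 kg.
Rocket equation: Δv = v_e · ln(192,100/38,804.8) = 3580.0 × ln(4.95) = 3580.0 × 1.5995 ≈ 5726 m/s.

Δv ≈ 5730 m/s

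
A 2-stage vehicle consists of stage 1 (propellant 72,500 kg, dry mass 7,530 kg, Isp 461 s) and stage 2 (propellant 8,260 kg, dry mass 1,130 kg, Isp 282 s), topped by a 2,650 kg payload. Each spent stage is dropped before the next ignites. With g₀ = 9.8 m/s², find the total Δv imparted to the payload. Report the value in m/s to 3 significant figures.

Ignition mass of stage 1 = 72,500+7,530 + 8,260+1,130 + 2,650 = 92,070 kg.
Stage 1: m₀ = 92,070 kg, m_f = 92,070 − 72,500 = 19,570 kg; Δv = 461×9.8×ln(4.705) = 4517.8×1.5486 ≈ 6996 m/s.
Stage 2: m₀ = 12,040 kg, m_f = 12,040 − 8,260 = 3,780 kg; Δv = 282×9.8×ln(3.185) = 2763.6×1.1585 ≈ 3202 m/s.
Total Δv = 6996 + 3202 = 10198 m/s.

Δv ≈ 10200 m/s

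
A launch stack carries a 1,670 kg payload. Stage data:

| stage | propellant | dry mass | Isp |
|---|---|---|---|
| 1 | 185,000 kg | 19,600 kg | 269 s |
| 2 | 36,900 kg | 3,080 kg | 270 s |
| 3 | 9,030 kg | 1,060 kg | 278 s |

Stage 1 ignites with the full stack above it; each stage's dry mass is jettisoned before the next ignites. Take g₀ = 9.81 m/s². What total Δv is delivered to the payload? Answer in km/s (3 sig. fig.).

Δv ≈ 10.7 km/s

Ignition mass of stage 1 = 185,000+19,600 + 36,900+3,080 + 9,030+1,060 + 1,670 = 256,340 kg.
Stage 1: m₀ = 256,340 kg, m_f = 256,340 − 185,000 = 71,340 kg; Δv = 269×9.81×ln(3.593) = 2638.9×1.2790 ≈ 3375 m/s.
Stage 2: m₀ = 51,740 kg, m_f = 51,740 − 36,900 = 14,840 kg; Δv = 270×9.81×ln(3.487) = 2648.7×1.2489 ≈ 3308 m/s.
Stage 3: m₀ = 11,760 kg, m_f = 11,760 − 9,030 = 2,730 kg; Δv = 278×9.81×ln(4.308) = 2727.2×1.4604 ≈ 3983 m/s.
Total Δv = 3375 + 3308 + 3983 = 10666 m/s.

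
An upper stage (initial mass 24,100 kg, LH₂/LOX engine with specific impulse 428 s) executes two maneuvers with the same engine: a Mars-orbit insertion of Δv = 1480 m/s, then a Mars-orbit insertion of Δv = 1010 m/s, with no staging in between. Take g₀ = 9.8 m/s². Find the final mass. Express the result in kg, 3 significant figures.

final mass ≈ 13300 kg

v_e = Isp · g₀ = 428 × 9.8 = 4194.4 m/s.
After the first burn: m = 24100 × exp(−1480/4194.4) = 24100 × 0.70268 = 16,934.6 kg.
After the second burn: m = 16,934.6 × exp(−1010/4194.4) = 16,934.6 × 0.78600 = 13,310.6 kg.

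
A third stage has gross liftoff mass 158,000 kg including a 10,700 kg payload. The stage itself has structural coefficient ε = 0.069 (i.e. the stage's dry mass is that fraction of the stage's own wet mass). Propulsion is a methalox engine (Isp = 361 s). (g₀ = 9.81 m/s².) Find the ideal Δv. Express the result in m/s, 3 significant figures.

Stage wet mass = m₀ − payload = 158,000 − 10,700 = 147,300 kg.
Stage dry mass = ε × stage wet mass = 0.069 × 147,300 = 10,163.7 kg.
Burnout mass m_f = stage dry + payload = 10,163.7 + 10,700 = 20,863.7 kg.
v_e = Isp · g₀ = 361 × 9.81 = 3541.4 m/s.
Rocket equation: Δv = v_e · ln(158,000/20,863.7) = 3541.4 × ln(7.573) = 3541.4 × 2.0246 ≈ 7170 m/s.

Δv ≈ 7170 m/s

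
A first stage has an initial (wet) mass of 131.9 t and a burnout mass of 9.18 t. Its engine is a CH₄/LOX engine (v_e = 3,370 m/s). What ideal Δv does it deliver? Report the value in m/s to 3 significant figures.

Δv ≈ 8980 m/s

From the ideal rocket equation, Δv = v_e · ln(m₀/m_f) = 3370.0 × ln(14.37) = 3370.0 × 2.6650 ≈ 8981.1 m/s.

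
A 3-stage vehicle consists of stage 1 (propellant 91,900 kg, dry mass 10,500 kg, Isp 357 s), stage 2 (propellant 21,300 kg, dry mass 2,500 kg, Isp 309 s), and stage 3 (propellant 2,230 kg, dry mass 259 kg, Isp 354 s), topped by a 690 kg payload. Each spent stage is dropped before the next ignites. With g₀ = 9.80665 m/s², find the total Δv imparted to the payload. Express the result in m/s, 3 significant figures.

Ignition mass of stage 1 = 91,900+10,500 + 21,300+2,500 + 2,230+259 + 690 = 129,379 kg.
Stage 1: m₀ = 129,379 kg, m_f = 129,379 − 91,900 = 37,479 kg; Δv = 357×9.80665×ln(3.452) = 3501.0×1.2390 ≈ 4338 m/s.
Stage 2: m₀ = 26,979 kg, m_f = 26,979 − 21,300 = 5,679 kg; Δv = 309×9.80665×ln(4.751) = 3030.3×1.5583 ≈ 4722 m/s.
Stage 3: m₀ = 3,179 kg, m_f = 3,179 − 2,230 = 949 kg; Δv = 354×9.80665×ln(3.35) = 3471.6×1.2089 ≈ 4197 m/s.
Total Δv = 4338 + 4722 + 4197 = 13257 m/s.

Δv ≈ 13300 m/s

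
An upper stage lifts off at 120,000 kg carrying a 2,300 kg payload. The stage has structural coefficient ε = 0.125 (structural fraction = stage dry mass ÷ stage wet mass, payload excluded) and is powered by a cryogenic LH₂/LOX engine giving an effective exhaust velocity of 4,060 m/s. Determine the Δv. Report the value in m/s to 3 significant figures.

Stage wet mass = m₀ − payload = 120,000 − 2,300 = 117,700 kg.
Stage dry mass = ε × stage wet mass = 0.125 × 117,700 = 14,712.5 kg.
Burnout mass m_f = stage dry + payload = 14,712.5 + 2,300 = 17,012.5 kg.
Using Δv = v_e ln(m₀/m_f): Δv = v_e · ln(120,000/17,012.5) = 4060.0 × ln(7.054) = 4060.0 × 1.9535 ≈ 7931 m/s.

Δv ≈ 7930 m/s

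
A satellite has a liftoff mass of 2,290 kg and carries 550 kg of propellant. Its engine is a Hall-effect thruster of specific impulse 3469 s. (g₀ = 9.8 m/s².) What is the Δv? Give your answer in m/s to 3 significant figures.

Δv ≈ 9340 m/s

v_e = Isp · g₀ = 3469 × 9.8 = 33996.2 m/s.
m_f = m₀ − m_prop = 2,290 − 550 = 1,740 kg.
By the Tsiolkovsky rocket equation, Δv = v_e · ln(m₀/m_f) = 33996.2 × ln(1.316) = 33996.2 × 0.2747 ≈ 9337.6 m/s.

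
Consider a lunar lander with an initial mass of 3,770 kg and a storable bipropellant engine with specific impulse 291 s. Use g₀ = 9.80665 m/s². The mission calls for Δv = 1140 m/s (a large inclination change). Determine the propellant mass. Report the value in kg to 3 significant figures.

v_e = Isp · g₀ = 291 × 9.80665 = 2853.7 m/s.
From the ideal rocket equation, m₀/m_f = exp(Δv / v_e) = exp(1140 / 2853.7) = exp(0.3995) = 1.4910.
m_f = 3,770 / 1.4910 = 2,528.5 kg, so propellant = m₀ − m_f = 3,770 − 2,528.5 = 1,241.5 kg.

propellant mass ≈ 1240 kg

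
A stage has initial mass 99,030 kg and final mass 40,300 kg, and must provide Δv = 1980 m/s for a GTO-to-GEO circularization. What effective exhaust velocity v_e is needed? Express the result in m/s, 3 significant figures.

ln(m₀/m_f) = ln(99030/40300) = ln(2.457) = 0.8991.
Rocket equation: v_e = Δv / ln(m₀/m_f) = 1980 / 0.8991 = 2202.3 m/s.

v_e ≈ 2200 m/s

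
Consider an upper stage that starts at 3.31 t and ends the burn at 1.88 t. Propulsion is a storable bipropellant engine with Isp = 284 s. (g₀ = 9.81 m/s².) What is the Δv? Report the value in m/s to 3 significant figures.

Δv ≈ 1580 m/s

v_e = Isp · g₀ = 284 × 9.81 = 2786.0 m/s.
Δv = v_e · ln(m₀/m_f) = 2786.0 × ln(1.761) = 2786.0 × 0.5657 ≈ 1576.0 m/s.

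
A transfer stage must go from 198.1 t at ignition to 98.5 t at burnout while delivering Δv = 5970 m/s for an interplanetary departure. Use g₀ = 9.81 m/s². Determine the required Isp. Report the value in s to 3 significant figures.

ln(m₀/m_f) = ln(198100/98500) = ln(2.011) = 0.6987.
Rocket equation: v_e = Δv / ln(m₀/m_f) = 5970 / 0.6987 = 8544.3 m/s.
Isp = v_e / g₀ = 8544.3 / 9.81 = 871.0 s.

Isp ≈ 871 s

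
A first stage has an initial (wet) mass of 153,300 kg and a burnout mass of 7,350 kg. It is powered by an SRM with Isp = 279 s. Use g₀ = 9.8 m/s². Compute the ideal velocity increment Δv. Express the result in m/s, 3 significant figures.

Δv ≈ 8310 m/s

v_e = Isp · g₀ = 279 × 9.8 = 2734.2 m/s.
Rocket equation: Δv = v_e · ln(m₀/m_f) = 2734.2 × ln(20.86) = 2734.2 × 3.0377 ≈ 8305.7 m/s.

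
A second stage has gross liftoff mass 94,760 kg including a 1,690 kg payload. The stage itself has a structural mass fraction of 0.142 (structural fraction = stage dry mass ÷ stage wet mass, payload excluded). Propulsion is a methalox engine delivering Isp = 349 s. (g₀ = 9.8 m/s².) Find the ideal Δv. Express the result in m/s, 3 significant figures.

Stage wet mass = m₀ − payload = 94,760 − 1,690 = 93,070 kg.
Stage dry mass = ε × stage wet mass = 0.142 × 93,070 = 13,215.9 kg.
Burnout mass m_f = stage dry + payload = 13,215.9 + 1,690 = 14,905.9 kg.
v_e = Isp · g₀ = 349 × 9.8 = 3420.2 m/s.
From the ideal rocket equation, Δv = v_e · ln(94,760/14,905.9) = 3420.2 × ln(6.357) = 3420.2 × 1.8496 ≈ 6326 m/s.

Δv ≈ 6330 m/s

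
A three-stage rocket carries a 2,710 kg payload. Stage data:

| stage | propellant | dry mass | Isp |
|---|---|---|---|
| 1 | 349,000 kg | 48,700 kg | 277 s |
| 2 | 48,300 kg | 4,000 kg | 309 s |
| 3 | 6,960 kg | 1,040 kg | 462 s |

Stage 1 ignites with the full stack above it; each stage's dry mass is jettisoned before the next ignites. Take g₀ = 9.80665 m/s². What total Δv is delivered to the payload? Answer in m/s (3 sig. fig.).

Ignition mass of stage 1 = 349,000+48,700 + 48,300+4,000 + 6,960+1,040 + 2,710 = 460,710 kg.
Stage 1: m₀ = 460,710 kg, m_f = 460,710 − 349,000 = 111,710 kg; Δv = 277×9.80665×ln(4.124) = 2716.4×1.4169 ≈ 3849 m/s.
Stage 2: m₀ = 63,010 kg, m_f = 63,010 − 48,300 = 14,710 kg; Δv = 309×9.80665×ln(4.283) = 3030.3×1.4548 ≈ 4408 m/s.
Stage 3: m₀ = 10,710 kg, m_f = 10,710 − 6,960 = 3,750 kg; Δv = 462×9.80665×ln(2.856) = 4530.7×1.0494 ≈ 4755 m/s.
Total Δv = 3849 + 4408 + 4755 = 13012 m/s.

Δv ≈ 13000 m/s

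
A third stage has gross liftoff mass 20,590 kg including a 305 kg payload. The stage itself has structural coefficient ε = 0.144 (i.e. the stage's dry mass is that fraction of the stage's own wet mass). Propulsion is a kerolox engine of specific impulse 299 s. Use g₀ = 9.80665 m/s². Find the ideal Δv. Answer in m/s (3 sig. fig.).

Δv ≈ 5430 m/s

Stage wet mass = m₀ − payload = 20,590 − 305 = 20,285 kg.
Stage dry mass = ε × stage wet mass = 0.144 × 20,285 = 2,921.04 kg.
Burnout mass m_f = stage dry + payload = 2,921.04 + 305 = 3,226.04 kg.
v_e = Isp · g₀ = 299 × 9.80665 = 2932.2 m/s.
Rocket equation: Δv = v_e · ln(20,590/3,226.04) = 2932.2 × ln(6.382) = 2932.2 × 1.8536 ≈ 5435 m/s.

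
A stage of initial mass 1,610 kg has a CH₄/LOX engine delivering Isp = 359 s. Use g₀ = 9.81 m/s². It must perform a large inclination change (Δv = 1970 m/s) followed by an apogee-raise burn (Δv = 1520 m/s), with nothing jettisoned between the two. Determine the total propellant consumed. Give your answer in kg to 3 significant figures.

v_e = Isp · g₀ = 359 × 9.81 = 3521.8 m/s.
After the first burn: m = 1610 × exp(−1970/3521.8) = 1610 × 0.57157 = 920.228 kg.
After the second burn: m = 920.228 × exp(−1520/3521.8) = 920.228 × 0.64947 = 597.66 kg.
Total propellant = m₀ − m_final = 1610 − 597.66 = 1,012.34 kg.

total propellant consumed ≈ 1010 kg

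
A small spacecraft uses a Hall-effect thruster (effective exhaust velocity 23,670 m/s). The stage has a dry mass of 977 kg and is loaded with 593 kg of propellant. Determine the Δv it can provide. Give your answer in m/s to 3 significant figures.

m₀ = m_dry + m_prop = 977 + 593 = 1,570 kg.
Rocket equation: Δv = v_e · ln(m₀/m_f) = 23670.0 × ln(1.607) = 23670.0 × 0.4743 ≈ 11227.7 m/s.

Δv ≈ 11200 m/s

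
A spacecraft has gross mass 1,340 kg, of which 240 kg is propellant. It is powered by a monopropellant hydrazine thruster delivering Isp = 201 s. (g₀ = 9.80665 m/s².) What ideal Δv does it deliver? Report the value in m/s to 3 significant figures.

Δv ≈ 389 m/s

v_e = Isp · g₀ = 201 × 9.80665 = 1971.1 m/s.
m_f = m₀ − m_prop = 1,340 − 240 = 1,100 kg.
Using Δv = v_e ln(m₀/m_f): Δv = v_e · ln(m₀/m_f) = 1971.1 × ln(1.218) = 1971.1 × 0.1974 ≈ 389.0 m/s.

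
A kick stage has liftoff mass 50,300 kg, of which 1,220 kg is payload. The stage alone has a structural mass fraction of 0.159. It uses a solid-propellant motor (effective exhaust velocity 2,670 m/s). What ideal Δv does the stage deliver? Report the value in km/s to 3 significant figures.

Stage wet mass = m₀ − payload = 50,300 − 1,220 = 49,080 kg.
Stage dry mass = ε × stage wet mass = 0.159 × 49,080 = 7,803.72 kg.
Burnout mass m_f = stage dry + payload = 7,803.72 + 1,220 = 9,023.72 kg.
By the Tsiolkovsky rocket equation, Δv = v_e · ln(50,300/9,023.72) = 2670.0 × ln(5.574) = 2670.0 × 1.7181 ≈ 4587 m/s.

Δv ≈ 4.59 km/s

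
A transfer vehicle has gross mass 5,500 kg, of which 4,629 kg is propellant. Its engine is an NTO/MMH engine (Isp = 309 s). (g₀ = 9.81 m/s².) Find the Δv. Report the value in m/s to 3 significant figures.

Δv ≈ 5590 m/s

v_e = Isp · g₀ = 309 × 9.81 = 3031.3 m/s.
m_f = m₀ − m_prop = 5,500 − 4,629 = 871 kg.
Δv = v_e · ln(m₀/m_f) = 3031.3 × ln(6.315) = 3031.3 × 1.8429 ≈ 5586.2 m/s.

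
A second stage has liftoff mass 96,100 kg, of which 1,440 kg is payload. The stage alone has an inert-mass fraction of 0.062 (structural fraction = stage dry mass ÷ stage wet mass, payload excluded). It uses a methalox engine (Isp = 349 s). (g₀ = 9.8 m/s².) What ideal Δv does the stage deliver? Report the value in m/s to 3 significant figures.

Δv ≈ 8810 m/s

Stage wet mass = m₀ − payload = 96,100 − 1,440 = 94,660 kg.
Stage dry mass = ε × stage wet mass = 0.062 × 94,660 = 5,868.92 kg.
Burnout mass m_f = stage dry + payload = 5,868.92 + 1,440 = 7,308.92 kg.
v_e = Isp · g₀ = 349 × 9.8 = 3420.2 m/s.
From the ideal rocket equation, Δv = v_e · ln(96,100/7,308.92) = 3420.2 × ln(13.15) = 3420.2 × 2.5763 ≈ 8811 m/s.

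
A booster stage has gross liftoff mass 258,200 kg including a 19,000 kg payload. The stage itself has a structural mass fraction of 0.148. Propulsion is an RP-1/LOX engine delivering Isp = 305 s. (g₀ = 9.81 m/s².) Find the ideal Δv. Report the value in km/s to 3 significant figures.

Δv ≈ 4.66 km/s

Stage wet mass = m₀ − payload = 258,200 − 19,000 = 239,200 kg.
Stage dry mass = ε × stage wet mass = 0.148 × 239,200 = 35,401.6 kg.
Burnout mass m_f = stage dry + payload = 35,401.6 + 19,000 = 54,401.6 kg.
v_e = Isp · g₀ = 305 × 9.81 = 2992.1 m/s.
Using Δv = v_e ln(m₀/m_f): Δv = v_e · ln(258,200/54,401.6) = 2992.1 × ln(4.746) = 2992.1 × 1.5573 ≈ 4660 m/s.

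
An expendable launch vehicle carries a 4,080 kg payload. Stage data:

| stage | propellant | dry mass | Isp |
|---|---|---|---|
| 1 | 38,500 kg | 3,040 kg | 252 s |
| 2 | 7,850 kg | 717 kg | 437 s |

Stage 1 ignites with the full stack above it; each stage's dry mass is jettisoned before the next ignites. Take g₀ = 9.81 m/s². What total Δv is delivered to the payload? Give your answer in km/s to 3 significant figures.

Ignition mass of stage 1 = 38,500+3,040 + 7,850+717 + 4,080 = 54,187 kg.
Stage 1: m₀ = 54,187 kg, m_f = 54,187 − 38,500 = 15,687 kg; Δv = 252×9.81×ln(3.454) = 2472.1×1.2396 ≈ 3064 m/s.
Stage 2: m₀ = 12,647 kg, m_f = 12,647 − 7,850 = 4,797 kg; Δv = 437×9.81×ln(2.636) = 4287.0×0.9694 ≈ 4156 m/s.
Total Δv = 3064 + 4156 = 7220 m/s.

Δv ≈ 7.22 km/s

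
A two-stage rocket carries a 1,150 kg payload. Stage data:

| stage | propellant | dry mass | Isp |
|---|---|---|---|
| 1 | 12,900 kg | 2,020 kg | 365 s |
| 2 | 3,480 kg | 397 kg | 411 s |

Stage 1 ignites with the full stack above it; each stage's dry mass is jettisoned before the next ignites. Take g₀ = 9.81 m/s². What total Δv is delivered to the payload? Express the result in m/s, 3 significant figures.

Δv ≈ 8480 m/s

Ignition mass of stage 1 = 12,900+2,020 + 3,480+397 + 1,150 = 19,947 kg.
Stage 1: m₀ = 19,947 kg, m_f = 19,947 − 12,900 = 7,047 kg; Δv = 365×9.81×ln(2.831) = 3580.7×1.0405 ≈ 3726 m/s.
Stage 2: m₀ = 5,027 kg, m_f = 5,027 − 3,480 = 1,547 kg; Δv = 411×9.81×ln(3.25) = 4031.9×1.1785 ≈ 4752 m/s.
Total Δv = 3726 + 4752 = 8478 m/s.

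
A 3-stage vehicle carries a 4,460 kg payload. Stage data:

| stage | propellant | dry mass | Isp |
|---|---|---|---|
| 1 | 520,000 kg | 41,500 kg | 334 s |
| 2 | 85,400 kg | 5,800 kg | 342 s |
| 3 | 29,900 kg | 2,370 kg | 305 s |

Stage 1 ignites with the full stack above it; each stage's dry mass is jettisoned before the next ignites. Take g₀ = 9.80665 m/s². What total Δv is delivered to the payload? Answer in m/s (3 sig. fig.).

Ignition mass of stage 1 = 520,000+41,500 + 85,400+5,800 + 29,900+2,370 + 4,460 = 689,430 kg.
Stage 1: m₀ = 689,430 kg, m_f = 689,430 − 520,000 = 169,430 kg; Δv = 334×9.80665×ln(4.069) = 3275.4×1.4034 ≈ 4597 m/s.
Stage 2: m₀ = 127,930 kg, m_f = 127,930 − 85,400 = 42,530 kg; Δv = 342×9.80665×ln(3.008) = 3353.9×1.1013 ≈ 3694 m/s.
Stage 3: m₀ = 36,730 kg, m_f = 36,730 − 29,900 = 6,830 kg; Δv = 305×9.80665×ln(5.378) = 2991.0×1.6823 ≈ 5032 m/s.
Total Δv = 4597 + 3694 + 5032 = 13323 m/s.

Δv ≈ 13300 m/s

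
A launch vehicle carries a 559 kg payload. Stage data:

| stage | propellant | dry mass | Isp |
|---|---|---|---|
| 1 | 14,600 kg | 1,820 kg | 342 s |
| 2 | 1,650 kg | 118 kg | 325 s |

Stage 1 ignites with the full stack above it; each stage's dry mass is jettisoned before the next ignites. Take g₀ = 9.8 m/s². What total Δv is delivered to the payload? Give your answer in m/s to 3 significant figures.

Δv ≈ 8990 m/s

Ignition mass of stage 1 = 14,600+1,820 + 1,650+118 + 559 = 18,747 kg.
Stage 1: m₀ = 18,747 kg, m_f = 18,747 − 14,600 = 4,147 kg; Δv = 342×9.8×ln(4.521) = 3351.6×1.5086 ≈ 5056 m/s.
Stage 2: m₀ = 2,327 kg, m_f = 2,327 − 1,650 = 677 kg; Δv = 325×9.8×ln(3.437) = 3185.0×1.2347 ≈ 3932 m/s.
Total Δv = 5056 + 3932 = 8988 m/s.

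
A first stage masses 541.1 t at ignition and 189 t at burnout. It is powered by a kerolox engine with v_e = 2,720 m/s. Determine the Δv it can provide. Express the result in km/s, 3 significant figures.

Δv = v_e · ln(m₀/m_f) = 2720.0 × ln(2.863) = 2720.0 × 1.0519 ≈ 2861.1 m/s.

Δv ≈ 2.86 km/s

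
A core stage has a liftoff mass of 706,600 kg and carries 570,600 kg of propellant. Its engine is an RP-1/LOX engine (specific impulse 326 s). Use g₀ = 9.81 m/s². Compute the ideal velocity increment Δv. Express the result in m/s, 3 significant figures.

v_e = Isp · g₀ = 326 × 9.81 = 3198.1 m/s.
m_f = m₀ − m_prop = 706,600 − 570,600 = 136,000 kg.
Δv = v_e · ln(m₀/m_f) = 3198.1 × ln(5.196) = 3198.1 × 1.6478 ≈ 5269.8 m/s.

Δv ≈ 5270 m/s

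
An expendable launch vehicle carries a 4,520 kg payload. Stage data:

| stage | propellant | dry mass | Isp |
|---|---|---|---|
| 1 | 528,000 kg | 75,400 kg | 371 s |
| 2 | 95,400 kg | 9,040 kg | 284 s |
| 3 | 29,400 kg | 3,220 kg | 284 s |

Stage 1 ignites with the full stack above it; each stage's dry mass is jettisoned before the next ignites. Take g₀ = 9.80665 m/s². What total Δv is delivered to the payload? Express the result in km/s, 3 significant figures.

Ignition mass of stage 1 = 528,000+75,400 + 95,400+9,040 + 29,400+3,220 + 4,520 = 744,980 kg.
Stage 1: m₀ = 744,980 kg, m_f = 744,980 − 528,000 = 216,980 kg; Δv = 371×9.80665×ln(3.433) = 3638.3×1.2336 ≈ 4488 m/s.
Stage 2: m₀ = 141,580 kg, m_f = 141,580 − 95,400 = 46,180 kg; Δv = 284×9.80665×ln(3.066) = 2785.1×1.1203 ≈ 3120 m/s.
Stage 3: m₀ = 37,140 kg, m_f = 37,140 − 29,400 = 7,740 kg; Δv = 284×9.80665×ln(4.798) = 2785.1×1.5683 ≈ 4368 m/s.
Total Δv = 4488 + 3120 + 4368 = 11976 m/s.

Δv ≈ 12.0 km/s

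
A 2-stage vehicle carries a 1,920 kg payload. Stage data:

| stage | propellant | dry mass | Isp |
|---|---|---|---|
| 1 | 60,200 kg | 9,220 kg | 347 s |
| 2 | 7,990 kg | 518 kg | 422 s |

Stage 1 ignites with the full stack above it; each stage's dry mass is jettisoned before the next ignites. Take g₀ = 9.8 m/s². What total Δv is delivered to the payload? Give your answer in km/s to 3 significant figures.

Ignition mass of stage 1 = 60,200+9,220 + 7,990+518 + 1,920 = 79,848 kg.
Stage 1: m₀ = 79,848 kg, m_f = 79,848 − 60,200 = 19,648 kg; Δv = 347×9.8×ln(4.064) = 3400.6×1.4021 ≈ 4768 m/s.
Stage 2: m₀ = 10,428 kg, m_f = 10,428 − 7,990 = 2,438 kg; Δv = 422×9.8×ln(4.277) = 4135.6×1.4533 ≈ 6010 m/s.
Total Δv = 4768 + 6010 = 10778 m/s.

Δv ≈ 10.8 km/s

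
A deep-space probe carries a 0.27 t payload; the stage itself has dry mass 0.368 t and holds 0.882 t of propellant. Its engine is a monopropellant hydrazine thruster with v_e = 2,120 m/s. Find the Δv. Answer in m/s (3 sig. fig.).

m₀ = payload + dry + propellant = 0.27 + 0.368 + 0.882 = 1.52 t.
m_f = payload + dry = 0.27 + 0.368 = 0.638 t.
Rocket equation: Δv = v_e · ln(m₀/m_f) = 2120.0 × ln(2.382) = 2120.0 × 0.8681 ≈ 1840.4 m/s.

Δv ≈ 1840 m/s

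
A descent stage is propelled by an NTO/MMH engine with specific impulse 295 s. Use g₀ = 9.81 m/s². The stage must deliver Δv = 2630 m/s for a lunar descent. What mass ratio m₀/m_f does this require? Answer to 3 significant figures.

mass ratio ≈ 2.48

v_e = Isp · g₀ = 295 × 9.81 = 2894.0 m/s.
Using Δv = v_e ln(m₀/m_f): m₀/m_f = exp(Δv / v_e) = exp(2630 / 2894.0) = exp(0.9088) = 2.4813.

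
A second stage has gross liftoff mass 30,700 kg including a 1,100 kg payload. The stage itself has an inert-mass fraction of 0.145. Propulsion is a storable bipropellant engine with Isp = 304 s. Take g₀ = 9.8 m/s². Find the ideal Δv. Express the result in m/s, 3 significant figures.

Stage wet mass = m₀ − payload = 30,700 − 1,100 = 29,600 kg.
Stage dry mass = ε × stage wet mass = 0.145 × 29,600 = 4,292 kg.
Burnout mass m_f = stage dry + payload = 4,292 + 1,100 = 5,392 kg.
v_e = Isp · g₀ = 304 × 9.8 = 2979.2 m/s.
By the Tsiolkovsky rocket equation, Δv = v_e · ln(30,700/5,392) = 2979.2 × ln(5.694) = 2979.2 × 1.7393 ≈ 5182 m/s.

Δv ≈ 5180 m/s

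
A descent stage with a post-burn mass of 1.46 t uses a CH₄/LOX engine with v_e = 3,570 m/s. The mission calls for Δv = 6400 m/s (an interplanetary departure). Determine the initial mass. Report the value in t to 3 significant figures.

initial mass ≈ 8.77 t

Using Δv = v_e ln(m₀/m_f): m₀/m_f = exp(Δv / v_e) = exp(6400 / 3570.0) = exp(1.7927) = 6.0057.
m₀ = m_f × 6.0057 = 1.46 × 6.0057 = 8.76832 t.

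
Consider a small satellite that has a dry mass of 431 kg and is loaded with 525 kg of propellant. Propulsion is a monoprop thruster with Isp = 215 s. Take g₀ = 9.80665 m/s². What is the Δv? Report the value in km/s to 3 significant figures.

Δv ≈ 1.68 km/s

v_e = Isp · g₀ = 215 × 9.80665 = 2108.4 m/s.
m₀ = m_dry + m_prop = 431 + 525 = 956 kg.
By the Tsiolkovsky rocket equation, Δv = v_e · ln(m₀/m_f) = 2108.4 × ln(2.218) = 2108.4 × 0.7966 ≈ 1679.7 m/s.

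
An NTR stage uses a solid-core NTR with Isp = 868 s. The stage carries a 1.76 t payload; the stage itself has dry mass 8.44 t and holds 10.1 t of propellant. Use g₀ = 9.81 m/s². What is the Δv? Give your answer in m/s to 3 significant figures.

Δv ≈ 5860 m/s

v_e = Isp · g₀ = 868 × 9.81 = 8515.1 m/s.
m₀ = payload + dry + propellant = 1.76 + 8.44 + 10.1 = 20.3 t.
m_f = payload + dry = 1.76 + 8.44 = 10.2 t.
Δv = v_e · ln(m₀/m_f) = 8515.1 × ln(1.99) = 8515.1 × 0.6882 ≈ 5860.4 m/s.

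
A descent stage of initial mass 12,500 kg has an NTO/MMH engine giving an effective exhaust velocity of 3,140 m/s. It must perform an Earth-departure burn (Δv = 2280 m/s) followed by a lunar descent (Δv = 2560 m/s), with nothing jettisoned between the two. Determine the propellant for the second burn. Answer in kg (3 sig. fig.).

propellant for the second burn ≈ 3370 kg

After the first burn: m = 12500 × exp(−2280/3140.0) = 12500 × 0.48379 = 6,047.38 kg.
After the second burn: m = 6,047.38 × exp(−2560/3140.0) = 6,047.38 × 0.44251 = 2,676.03 kg.
Second-burn propellant = 6,047.38 − 2,676.03 = 3,371.35 kg.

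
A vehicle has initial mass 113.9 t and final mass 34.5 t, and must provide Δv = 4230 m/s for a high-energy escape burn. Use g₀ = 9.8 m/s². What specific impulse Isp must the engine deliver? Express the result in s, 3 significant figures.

ln(m₀/m_f) = ln(113900/34500) = ln(3.301) = 1.1944.
Using Δv = v_e ln(m₀/m_f): v_e = Δv / ln(m₀/m_f) = 4230 / 1.1944 = 3541.6 m/s.
Isp = v_e / g₀ = 3541.6 / 9.8 = 361.4 s.

Isp ≈ 361 s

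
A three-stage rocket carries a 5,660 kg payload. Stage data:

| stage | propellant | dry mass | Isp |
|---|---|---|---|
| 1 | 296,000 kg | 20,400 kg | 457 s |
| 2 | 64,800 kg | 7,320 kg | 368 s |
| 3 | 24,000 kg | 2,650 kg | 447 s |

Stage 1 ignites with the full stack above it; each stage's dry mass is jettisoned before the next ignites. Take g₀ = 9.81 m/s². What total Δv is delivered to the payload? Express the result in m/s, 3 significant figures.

Δv ≈ 14900 m/s

Ignition mass of stage 1 = 296,000+20,400 + 64,800+7,320 + 24,000+2,650 + 5,660 = 420,830 kg.
Stage 1: m₀ = 420,830 kg, m_f = 420,830 − 296,000 = 124,830 kg; Δv = 457×9.81×ln(3.371) = 4483.2×1.2153 ≈ 5448 m/s.
Stage 2: m₀ = 104,430 kg, m_f = 104,430 − 64,800 = 39,630 kg; Δv = 368×9.81×ln(2.635) = 3610.1×0.9689 ≈ 3498 m/s.
Stage 3: m₀ = 32,310 kg, m_f = 32,310 − 24,000 = 8,310 kg; Δv = 447×9.81×ln(3.888) = 4385.1×1.3579 ≈ 5955 m/s.
Total Δv = 5448 + 3498 + 5955 = 14901 m/s.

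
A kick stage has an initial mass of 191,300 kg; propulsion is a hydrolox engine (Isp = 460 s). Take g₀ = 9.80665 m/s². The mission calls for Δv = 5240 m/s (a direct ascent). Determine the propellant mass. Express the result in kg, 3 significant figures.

propellant mass ≈ 131000 kg

v_e = Isp · g₀ = 460 × 9.80665 = 4511.1 m/s.
By the Tsiolkovsky rocket equation, m₀/m_f = exp(Δv / v_e) = exp(5240 / 4511.1) = exp(1.1616) = 3.1950.
m_f = 191,300 / 3.1950 = 59,874.8 kg, so propellant = m₀ − m_f = 191,300 − 59,874.8 = 131,425.2 kg.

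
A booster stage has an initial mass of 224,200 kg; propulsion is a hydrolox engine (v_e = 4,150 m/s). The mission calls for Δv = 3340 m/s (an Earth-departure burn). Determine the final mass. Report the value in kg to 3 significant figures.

final mass ≈ 100000 kg

Using Δv = v_e ln(m₀/m_f): m₀/m_f = exp(Δv / v_e) = exp(3340 / 4150.0) = exp(0.8048) = 2.2363.
m_f = m₀ / 2.2363 = 224,200 / 2.2363 = 100,255 kg.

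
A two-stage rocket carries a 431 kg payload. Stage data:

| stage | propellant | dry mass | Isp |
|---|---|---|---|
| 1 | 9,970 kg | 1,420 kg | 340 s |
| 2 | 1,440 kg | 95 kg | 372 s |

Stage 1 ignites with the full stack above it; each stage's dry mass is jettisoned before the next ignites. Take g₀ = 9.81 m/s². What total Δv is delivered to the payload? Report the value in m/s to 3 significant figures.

Ignition mass of stage 1 = 9,970+1,420 + 1,440+95 + 431 = 13,356 kg.
Stage 1: m₀ = 13,356 kg, m_f = 13,356 − 9,970 = 3,386 kg; Δv = 340×9.81×ln(3.944) = 3335.4×1.3723 ≈ 4577 m/s.
Stage 2: m₀ = 1,966 kg, m_f = 1,966 − 1,440 = 526 kg; Δv = 372×9.81×ln(3.738) = 3649.3×1.3185 ≈ 4811 m/s.
Total Δv = 4577 + 4811 = 9388 m/s.

Δv ≈ 9390 m/s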